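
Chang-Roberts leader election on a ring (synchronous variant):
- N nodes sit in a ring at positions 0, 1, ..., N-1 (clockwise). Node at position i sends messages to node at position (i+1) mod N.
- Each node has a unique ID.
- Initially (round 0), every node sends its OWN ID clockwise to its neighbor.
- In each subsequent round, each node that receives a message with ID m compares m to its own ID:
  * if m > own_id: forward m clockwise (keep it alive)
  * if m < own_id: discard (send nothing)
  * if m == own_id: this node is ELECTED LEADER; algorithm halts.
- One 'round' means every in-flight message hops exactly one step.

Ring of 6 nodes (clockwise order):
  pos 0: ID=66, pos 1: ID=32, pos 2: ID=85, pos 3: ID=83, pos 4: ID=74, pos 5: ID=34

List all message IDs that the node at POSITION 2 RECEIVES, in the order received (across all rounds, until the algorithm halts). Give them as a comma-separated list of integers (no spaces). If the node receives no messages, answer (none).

Answer: 32,66,74,83,85

Derivation:
Round 1: pos1(id32) recv 66: fwd; pos2(id85) recv 32: drop; pos3(id83) recv 85: fwd; pos4(id74) recv 83: fwd; pos5(id34) recv 74: fwd; pos0(id66) recv 34: drop
Round 2: pos2(id85) recv 66: drop; pos4(id74) recv 85: fwd; pos5(id34) recv 83: fwd; pos0(id66) recv 74: fwd
Round 3: pos5(id34) recv 85: fwd; pos0(id66) recv 83: fwd; pos1(id32) recv 74: fwd
Round 4: pos0(id66) recv 85: fwd; pos1(id32) recv 83: fwd; pos2(id85) recv 74: drop
Round 5: pos1(id32) recv 85: fwd; pos2(id85) recv 83: drop
Round 6: pos2(id85) recv 85: ELECTED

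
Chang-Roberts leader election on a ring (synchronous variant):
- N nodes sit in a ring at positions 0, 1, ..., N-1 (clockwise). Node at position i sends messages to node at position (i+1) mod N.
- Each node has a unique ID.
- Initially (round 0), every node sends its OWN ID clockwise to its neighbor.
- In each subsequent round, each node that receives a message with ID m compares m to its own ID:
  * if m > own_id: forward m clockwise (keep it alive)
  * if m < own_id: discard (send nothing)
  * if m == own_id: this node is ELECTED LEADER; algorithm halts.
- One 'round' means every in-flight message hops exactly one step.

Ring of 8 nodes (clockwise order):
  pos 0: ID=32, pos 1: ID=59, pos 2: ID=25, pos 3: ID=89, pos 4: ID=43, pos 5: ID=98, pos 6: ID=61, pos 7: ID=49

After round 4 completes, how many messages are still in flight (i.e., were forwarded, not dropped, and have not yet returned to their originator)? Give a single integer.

Answer: 2

Derivation:
Round 1: pos1(id59) recv 32: drop; pos2(id25) recv 59: fwd; pos3(id89) recv 25: drop; pos4(id43) recv 89: fwd; pos5(id98) recv 43: drop; pos6(id61) recv 98: fwd; pos7(id49) recv 61: fwd; pos0(id32) recv 49: fwd
Round 2: pos3(id89) recv 59: drop; pos5(id98) recv 89: drop; pos7(id49) recv 98: fwd; pos0(id32) recv 61: fwd; pos1(id59) recv 49: drop
Round 3: pos0(id32) recv 98: fwd; pos1(id59) recv 61: fwd
Round 4: pos1(id59) recv 98: fwd; pos2(id25) recv 61: fwd
After round 4: 2 messages still in flight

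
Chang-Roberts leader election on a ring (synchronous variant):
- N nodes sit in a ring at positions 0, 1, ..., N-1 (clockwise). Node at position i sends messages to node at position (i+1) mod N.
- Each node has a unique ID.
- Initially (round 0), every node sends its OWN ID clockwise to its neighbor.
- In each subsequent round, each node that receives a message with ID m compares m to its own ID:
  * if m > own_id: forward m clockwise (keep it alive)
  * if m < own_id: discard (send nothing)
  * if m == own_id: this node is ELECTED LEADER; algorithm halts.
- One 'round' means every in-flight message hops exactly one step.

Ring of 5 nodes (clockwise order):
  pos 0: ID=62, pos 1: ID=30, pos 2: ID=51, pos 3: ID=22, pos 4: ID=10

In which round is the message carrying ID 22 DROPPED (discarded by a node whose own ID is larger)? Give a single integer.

Answer: 2

Derivation:
Round 1: pos1(id30) recv 62: fwd; pos2(id51) recv 30: drop; pos3(id22) recv 51: fwd; pos4(id10) recv 22: fwd; pos0(id62) recv 10: drop
Round 2: pos2(id51) recv 62: fwd; pos4(id10) recv 51: fwd; pos0(id62) recv 22: drop
Round 3: pos3(id22) recv 62: fwd; pos0(id62) recv 51: drop
Round 4: pos4(id10) recv 62: fwd
Round 5: pos0(id62) recv 62: ELECTED
Message ID 22 originates at pos 3; dropped at pos 0 in round 2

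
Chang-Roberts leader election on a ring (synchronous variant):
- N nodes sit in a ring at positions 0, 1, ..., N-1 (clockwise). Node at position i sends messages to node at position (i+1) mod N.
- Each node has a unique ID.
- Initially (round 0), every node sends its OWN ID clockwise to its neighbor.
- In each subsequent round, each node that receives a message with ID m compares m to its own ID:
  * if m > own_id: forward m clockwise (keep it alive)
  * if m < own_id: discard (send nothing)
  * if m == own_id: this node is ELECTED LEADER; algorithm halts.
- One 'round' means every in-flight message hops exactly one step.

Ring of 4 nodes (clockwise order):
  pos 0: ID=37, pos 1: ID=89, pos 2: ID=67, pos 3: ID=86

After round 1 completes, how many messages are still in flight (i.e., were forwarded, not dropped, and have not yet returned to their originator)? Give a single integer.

Round 1: pos1(id89) recv 37: drop; pos2(id67) recv 89: fwd; pos3(id86) recv 67: drop; pos0(id37) recv 86: fwd
After round 1: 2 messages still in flight

Answer: 2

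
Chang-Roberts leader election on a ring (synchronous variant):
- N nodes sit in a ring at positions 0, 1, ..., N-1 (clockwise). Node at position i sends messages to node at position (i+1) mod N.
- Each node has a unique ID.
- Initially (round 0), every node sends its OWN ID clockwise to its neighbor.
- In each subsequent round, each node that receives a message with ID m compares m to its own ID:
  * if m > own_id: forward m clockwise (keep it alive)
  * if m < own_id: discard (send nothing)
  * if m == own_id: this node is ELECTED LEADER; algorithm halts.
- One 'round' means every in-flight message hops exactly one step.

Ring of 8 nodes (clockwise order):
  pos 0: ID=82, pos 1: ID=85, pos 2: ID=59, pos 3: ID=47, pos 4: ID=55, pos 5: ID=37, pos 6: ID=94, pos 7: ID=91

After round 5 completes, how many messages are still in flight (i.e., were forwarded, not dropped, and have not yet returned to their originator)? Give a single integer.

Round 1: pos1(id85) recv 82: drop; pos2(id59) recv 85: fwd; pos3(id47) recv 59: fwd; pos4(id55) recv 47: drop; pos5(id37) recv 55: fwd; pos6(id94) recv 37: drop; pos7(id91) recv 94: fwd; pos0(id82) recv 91: fwd
Round 2: pos3(id47) recv 85: fwd; pos4(id55) recv 59: fwd; pos6(id94) recv 55: drop; pos0(id82) recv 94: fwd; pos1(id85) recv 91: fwd
Round 3: pos4(id55) recv 85: fwd; pos5(id37) recv 59: fwd; pos1(id85) recv 94: fwd; pos2(id59) recv 91: fwd
Round 4: pos5(id37) recv 85: fwd; pos6(id94) recv 59: drop; pos2(id59) recv 94: fwd; pos3(id47) recv 91: fwd
Round 5: pos6(id94) recv 85: drop; pos3(id47) recv 94: fwd; pos4(id55) recv 91: fwd
After round 5: 2 messages still in flight

Answer: 2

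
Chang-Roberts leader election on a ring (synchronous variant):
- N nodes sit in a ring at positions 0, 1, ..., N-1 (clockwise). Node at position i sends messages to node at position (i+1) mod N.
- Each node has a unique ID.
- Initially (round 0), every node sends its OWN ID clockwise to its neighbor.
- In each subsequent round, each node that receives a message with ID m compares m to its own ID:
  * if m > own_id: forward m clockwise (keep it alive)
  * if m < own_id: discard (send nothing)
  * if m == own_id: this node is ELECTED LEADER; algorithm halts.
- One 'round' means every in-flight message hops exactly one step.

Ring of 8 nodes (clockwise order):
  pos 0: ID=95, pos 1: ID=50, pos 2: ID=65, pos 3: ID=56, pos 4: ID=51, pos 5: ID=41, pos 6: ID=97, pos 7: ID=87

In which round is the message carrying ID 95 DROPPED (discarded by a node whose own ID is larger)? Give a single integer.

Round 1: pos1(id50) recv 95: fwd; pos2(id65) recv 50: drop; pos3(id56) recv 65: fwd; pos4(id51) recv 56: fwd; pos5(id41) recv 51: fwd; pos6(id97) recv 41: drop; pos7(id87) recv 97: fwd; pos0(id95) recv 87: drop
Round 2: pos2(id65) recv 95: fwd; pos4(id51) recv 65: fwd; pos5(id41) recv 56: fwd; pos6(id97) recv 51: drop; pos0(id95) recv 97: fwd
Round 3: pos3(id56) recv 95: fwd; pos5(id41) recv 65: fwd; pos6(id97) recv 56: drop; pos1(id50) recv 97: fwd
Round 4: pos4(id51) recv 95: fwd; pos6(id97) recv 65: drop; pos2(id65) recv 97: fwd
Round 5: pos5(id41) recv 95: fwd; pos3(id56) recv 97: fwd
Round 6: pos6(id97) recv 95: drop; pos4(id51) recv 97: fwd
Round 7: pos5(id41) recv 97: fwd
Round 8: pos6(id97) recv 97: ELECTED
Message ID 95 originates at pos 0; dropped at pos 6 in round 6

Answer: 6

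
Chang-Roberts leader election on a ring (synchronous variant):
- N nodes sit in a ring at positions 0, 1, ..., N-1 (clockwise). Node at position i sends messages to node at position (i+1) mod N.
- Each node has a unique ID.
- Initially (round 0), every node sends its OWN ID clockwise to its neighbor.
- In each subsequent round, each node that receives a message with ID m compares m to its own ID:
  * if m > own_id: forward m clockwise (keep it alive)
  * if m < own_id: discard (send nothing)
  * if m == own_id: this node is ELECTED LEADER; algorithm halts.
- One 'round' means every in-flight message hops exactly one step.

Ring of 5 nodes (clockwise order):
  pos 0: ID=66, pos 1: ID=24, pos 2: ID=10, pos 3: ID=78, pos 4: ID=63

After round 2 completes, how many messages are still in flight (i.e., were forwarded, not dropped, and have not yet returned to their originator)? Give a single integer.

Round 1: pos1(id24) recv 66: fwd; pos2(id10) recv 24: fwd; pos3(id78) recv 10: drop; pos4(id63) recv 78: fwd; pos0(id66) recv 63: drop
Round 2: pos2(id10) recv 66: fwd; pos3(id78) recv 24: drop; pos0(id66) recv 78: fwd
After round 2: 2 messages still in flight

Answer: 2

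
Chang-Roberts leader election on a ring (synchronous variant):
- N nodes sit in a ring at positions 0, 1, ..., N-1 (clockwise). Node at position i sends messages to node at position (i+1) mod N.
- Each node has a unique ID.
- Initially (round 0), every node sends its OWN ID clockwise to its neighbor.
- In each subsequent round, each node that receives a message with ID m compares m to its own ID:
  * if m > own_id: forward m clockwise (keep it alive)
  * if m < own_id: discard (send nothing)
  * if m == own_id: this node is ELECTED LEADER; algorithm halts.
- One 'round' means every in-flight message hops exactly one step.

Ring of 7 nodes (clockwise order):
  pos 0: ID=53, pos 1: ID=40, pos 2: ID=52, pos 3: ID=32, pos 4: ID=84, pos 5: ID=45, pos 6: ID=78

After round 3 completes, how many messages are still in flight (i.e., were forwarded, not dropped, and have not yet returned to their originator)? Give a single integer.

Answer: 3

Derivation:
Round 1: pos1(id40) recv 53: fwd; pos2(id52) recv 40: drop; pos3(id32) recv 52: fwd; pos4(id84) recv 32: drop; pos5(id45) recv 84: fwd; pos6(id78) recv 45: drop; pos0(id53) recv 78: fwd
Round 2: pos2(id52) recv 53: fwd; pos4(id84) recv 52: drop; pos6(id78) recv 84: fwd; pos1(id40) recv 78: fwd
Round 3: pos3(id32) recv 53: fwd; pos0(id53) recv 84: fwd; pos2(id52) recv 78: fwd
After round 3: 3 messages still in flight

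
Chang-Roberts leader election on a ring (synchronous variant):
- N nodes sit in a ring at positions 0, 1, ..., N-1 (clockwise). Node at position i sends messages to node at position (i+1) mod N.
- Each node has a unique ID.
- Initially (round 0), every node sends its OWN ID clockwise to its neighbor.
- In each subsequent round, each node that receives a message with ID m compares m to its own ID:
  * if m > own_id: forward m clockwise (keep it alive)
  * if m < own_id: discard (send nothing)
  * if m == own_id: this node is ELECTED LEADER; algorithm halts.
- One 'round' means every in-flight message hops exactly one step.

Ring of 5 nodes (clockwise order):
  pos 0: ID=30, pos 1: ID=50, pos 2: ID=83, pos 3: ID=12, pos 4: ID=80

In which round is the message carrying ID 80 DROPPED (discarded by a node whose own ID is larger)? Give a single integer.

Round 1: pos1(id50) recv 30: drop; pos2(id83) recv 50: drop; pos3(id12) recv 83: fwd; pos4(id80) recv 12: drop; pos0(id30) recv 80: fwd
Round 2: pos4(id80) recv 83: fwd; pos1(id50) recv 80: fwd
Round 3: pos0(id30) recv 83: fwd; pos2(id83) recv 80: drop
Round 4: pos1(id50) recv 83: fwd
Round 5: pos2(id83) recv 83: ELECTED
Message ID 80 originates at pos 4; dropped at pos 2 in round 3

Answer: 3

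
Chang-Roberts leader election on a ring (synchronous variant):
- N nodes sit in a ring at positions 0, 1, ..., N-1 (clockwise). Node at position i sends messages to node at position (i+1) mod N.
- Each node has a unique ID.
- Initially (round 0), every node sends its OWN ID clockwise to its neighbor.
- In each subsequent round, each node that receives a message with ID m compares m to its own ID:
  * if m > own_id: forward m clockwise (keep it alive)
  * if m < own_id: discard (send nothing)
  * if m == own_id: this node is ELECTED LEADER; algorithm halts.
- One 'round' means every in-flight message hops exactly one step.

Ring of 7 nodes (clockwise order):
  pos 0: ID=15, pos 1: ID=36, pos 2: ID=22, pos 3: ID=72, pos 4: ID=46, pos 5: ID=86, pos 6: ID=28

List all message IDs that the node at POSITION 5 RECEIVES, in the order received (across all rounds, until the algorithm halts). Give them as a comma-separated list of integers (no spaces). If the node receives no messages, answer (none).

Round 1: pos1(id36) recv 15: drop; pos2(id22) recv 36: fwd; pos3(id72) recv 22: drop; pos4(id46) recv 72: fwd; pos5(id86) recv 46: drop; pos6(id28) recv 86: fwd; pos0(id15) recv 28: fwd
Round 2: pos3(id72) recv 36: drop; pos5(id86) recv 72: drop; pos0(id15) recv 86: fwd; pos1(id36) recv 28: drop
Round 3: pos1(id36) recv 86: fwd
Round 4: pos2(id22) recv 86: fwd
Round 5: pos3(id72) recv 86: fwd
Round 6: pos4(id46) recv 86: fwd
Round 7: pos5(id86) recv 86: ELECTED

Answer: 46,72,86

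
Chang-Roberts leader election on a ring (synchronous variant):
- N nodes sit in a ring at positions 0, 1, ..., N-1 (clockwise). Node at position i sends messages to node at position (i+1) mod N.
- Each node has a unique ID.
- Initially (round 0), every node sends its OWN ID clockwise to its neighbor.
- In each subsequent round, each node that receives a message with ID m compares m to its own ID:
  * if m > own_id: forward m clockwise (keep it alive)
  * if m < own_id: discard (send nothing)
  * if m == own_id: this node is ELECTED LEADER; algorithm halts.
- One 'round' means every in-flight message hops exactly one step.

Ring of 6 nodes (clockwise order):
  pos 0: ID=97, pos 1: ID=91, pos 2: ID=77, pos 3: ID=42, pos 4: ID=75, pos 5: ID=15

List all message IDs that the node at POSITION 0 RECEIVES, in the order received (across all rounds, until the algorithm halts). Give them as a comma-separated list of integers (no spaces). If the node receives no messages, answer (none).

Answer: 15,75,77,91,97

Derivation:
Round 1: pos1(id91) recv 97: fwd; pos2(id77) recv 91: fwd; pos3(id42) recv 77: fwd; pos4(id75) recv 42: drop; pos5(id15) recv 75: fwd; pos0(id97) recv 15: drop
Round 2: pos2(id77) recv 97: fwd; pos3(id42) recv 91: fwd; pos4(id75) recv 77: fwd; pos0(id97) recv 75: drop
Round 3: pos3(id42) recv 97: fwd; pos4(id75) recv 91: fwd; pos5(id15) recv 77: fwd
Round 4: pos4(id75) recv 97: fwd; pos5(id15) recv 91: fwd; pos0(id97) recv 77: drop
Round 5: pos5(id15) recv 97: fwd; pos0(id97) recv 91: drop
Round 6: pos0(id97) recv 97: ELECTED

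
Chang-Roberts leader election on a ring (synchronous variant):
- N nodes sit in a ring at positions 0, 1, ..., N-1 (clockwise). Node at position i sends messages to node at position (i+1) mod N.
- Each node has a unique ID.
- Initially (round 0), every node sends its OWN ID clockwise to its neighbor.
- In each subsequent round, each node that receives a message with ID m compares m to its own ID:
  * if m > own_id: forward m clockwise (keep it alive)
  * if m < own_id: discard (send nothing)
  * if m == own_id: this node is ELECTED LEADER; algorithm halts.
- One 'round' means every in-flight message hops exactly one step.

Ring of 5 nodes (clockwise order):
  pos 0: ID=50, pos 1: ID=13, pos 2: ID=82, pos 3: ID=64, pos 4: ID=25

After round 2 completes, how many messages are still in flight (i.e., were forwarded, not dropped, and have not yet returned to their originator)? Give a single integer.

Answer: 2

Derivation:
Round 1: pos1(id13) recv 50: fwd; pos2(id82) recv 13: drop; pos3(id64) recv 82: fwd; pos4(id25) recv 64: fwd; pos0(id50) recv 25: drop
Round 2: pos2(id82) recv 50: drop; pos4(id25) recv 82: fwd; pos0(id50) recv 64: fwd
After round 2: 2 messages still in flight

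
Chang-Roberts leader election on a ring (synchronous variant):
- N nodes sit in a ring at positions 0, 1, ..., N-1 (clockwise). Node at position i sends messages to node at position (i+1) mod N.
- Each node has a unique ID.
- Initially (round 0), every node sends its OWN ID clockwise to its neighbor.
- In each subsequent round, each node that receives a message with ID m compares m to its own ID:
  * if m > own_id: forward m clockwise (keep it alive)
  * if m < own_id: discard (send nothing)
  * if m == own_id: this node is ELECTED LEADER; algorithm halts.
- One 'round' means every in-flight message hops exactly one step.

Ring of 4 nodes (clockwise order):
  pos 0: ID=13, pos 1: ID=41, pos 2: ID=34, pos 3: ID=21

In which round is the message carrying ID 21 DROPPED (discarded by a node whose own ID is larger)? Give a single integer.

Round 1: pos1(id41) recv 13: drop; pos2(id34) recv 41: fwd; pos3(id21) recv 34: fwd; pos0(id13) recv 21: fwd
Round 2: pos3(id21) recv 41: fwd; pos0(id13) recv 34: fwd; pos1(id41) recv 21: drop
Round 3: pos0(id13) recv 41: fwd; pos1(id41) recv 34: drop
Round 4: pos1(id41) recv 41: ELECTED
Message ID 21 originates at pos 3; dropped at pos 1 in round 2

Answer: 2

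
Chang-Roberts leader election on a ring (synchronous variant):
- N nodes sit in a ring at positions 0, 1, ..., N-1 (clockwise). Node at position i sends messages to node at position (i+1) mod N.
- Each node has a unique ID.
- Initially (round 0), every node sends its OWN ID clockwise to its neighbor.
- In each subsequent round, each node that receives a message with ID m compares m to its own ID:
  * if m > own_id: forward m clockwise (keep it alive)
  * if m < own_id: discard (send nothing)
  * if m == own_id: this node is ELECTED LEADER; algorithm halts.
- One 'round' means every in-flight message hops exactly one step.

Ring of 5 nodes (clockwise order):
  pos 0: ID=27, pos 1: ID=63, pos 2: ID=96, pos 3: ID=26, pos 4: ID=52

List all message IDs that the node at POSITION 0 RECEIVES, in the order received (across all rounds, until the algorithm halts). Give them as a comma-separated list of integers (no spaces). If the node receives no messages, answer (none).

Round 1: pos1(id63) recv 27: drop; pos2(id96) recv 63: drop; pos3(id26) recv 96: fwd; pos4(id52) recv 26: drop; pos0(id27) recv 52: fwd
Round 2: pos4(id52) recv 96: fwd; pos1(id63) recv 52: drop
Round 3: pos0(id27) recv 96: fwd
Round 4: pos1(id63) recv 96: fwd
Round 5: pos2(id96) recv 96: ELECTED

Answer: 52,96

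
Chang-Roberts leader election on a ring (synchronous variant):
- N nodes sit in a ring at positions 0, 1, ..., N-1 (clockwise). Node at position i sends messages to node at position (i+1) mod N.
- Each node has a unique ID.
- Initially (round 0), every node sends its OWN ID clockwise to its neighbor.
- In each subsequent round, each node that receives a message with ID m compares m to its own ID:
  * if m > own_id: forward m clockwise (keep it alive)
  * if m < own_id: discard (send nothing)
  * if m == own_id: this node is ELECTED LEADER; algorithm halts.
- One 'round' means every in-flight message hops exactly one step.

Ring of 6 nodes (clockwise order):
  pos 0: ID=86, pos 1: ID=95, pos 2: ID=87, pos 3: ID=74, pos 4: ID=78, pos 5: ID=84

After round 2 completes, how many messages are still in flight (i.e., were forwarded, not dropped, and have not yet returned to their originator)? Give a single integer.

Answer: 2

Derivation:
Round 1: pos1(id95) recv 86: drop; pos2(id87) recv 95: fwd; pos3(id74) recv 87: fwd; pos4(id78) recv 74: drop; pos5(id84) recv 78: drop; pos0(id86) recv 84: drop
Round 2: pos3(id74) recv 95: fwd; pos4(id78) recv 87: fwd
After round 2: 2 messages still in flight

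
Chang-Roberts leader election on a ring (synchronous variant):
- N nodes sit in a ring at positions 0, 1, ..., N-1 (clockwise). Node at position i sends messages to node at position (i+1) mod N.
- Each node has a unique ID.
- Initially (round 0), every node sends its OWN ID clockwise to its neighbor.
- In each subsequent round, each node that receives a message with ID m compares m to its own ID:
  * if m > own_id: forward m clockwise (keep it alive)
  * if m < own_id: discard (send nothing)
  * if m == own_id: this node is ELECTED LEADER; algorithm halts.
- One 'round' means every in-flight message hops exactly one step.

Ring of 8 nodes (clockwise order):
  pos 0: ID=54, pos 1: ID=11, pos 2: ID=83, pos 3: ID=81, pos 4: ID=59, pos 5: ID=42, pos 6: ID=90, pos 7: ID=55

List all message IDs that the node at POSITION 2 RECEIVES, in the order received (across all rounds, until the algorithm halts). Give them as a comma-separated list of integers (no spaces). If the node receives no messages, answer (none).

Round 1: pos1(id11) recv 54: fwd; pos2(id83) recv 11: drop; pos3(id81) recv 83: fwd; pos4(id59) recv 81: fwd; pos5(id42) recv 59: fwd; pos6(id90) recv 42: drop; pos7(id55) recv 90: fwd; pos0(id54) recv 55: fwd
Round 2: pos2(id83) recv 54: drop; pos4(id59) recv 83: fwd; pos5(id42) recv 81: fwd; pos6(id90) recv 59: drop; pos0(id54) recv 90: fwd; pos1(id11) recv 55: fwd
Round 3: pos5(id42) recv 83: fwd; pos6(id90) recv 81: drop; pos1(id11) recv 90: fwd; pos2(id83) recv 55: drop
Round 4: pos6(id90) recv 83: drop; pos2(id83) recv 90: fwd
Round 5: pos3(id81) recv 90: fwd
Round 6: pos4(id59) recv 90: fwd
Round 7: pos5(id42) recv 90: fwd
Round 8: pos6(id90) recv 90: ELECTED

Answer: 11,54,55,90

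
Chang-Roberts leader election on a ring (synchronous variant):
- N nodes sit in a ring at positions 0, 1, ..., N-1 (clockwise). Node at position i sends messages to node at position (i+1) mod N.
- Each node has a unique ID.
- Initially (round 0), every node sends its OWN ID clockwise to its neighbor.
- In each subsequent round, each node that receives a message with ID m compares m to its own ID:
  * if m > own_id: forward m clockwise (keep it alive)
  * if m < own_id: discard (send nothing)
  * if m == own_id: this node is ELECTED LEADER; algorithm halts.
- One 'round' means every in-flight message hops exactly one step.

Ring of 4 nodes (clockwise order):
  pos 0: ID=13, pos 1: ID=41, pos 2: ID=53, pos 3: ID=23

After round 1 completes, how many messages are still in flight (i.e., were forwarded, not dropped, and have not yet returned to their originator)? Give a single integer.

Answer: 2

Derivation:
Round 1: pos1(id41) recv 13: drop; pos2(id53) recv 41: drop; pos3(id23) recv 53: fwd; pos0(id13) recv 23: fwd
After round 1: 2 messages still in flight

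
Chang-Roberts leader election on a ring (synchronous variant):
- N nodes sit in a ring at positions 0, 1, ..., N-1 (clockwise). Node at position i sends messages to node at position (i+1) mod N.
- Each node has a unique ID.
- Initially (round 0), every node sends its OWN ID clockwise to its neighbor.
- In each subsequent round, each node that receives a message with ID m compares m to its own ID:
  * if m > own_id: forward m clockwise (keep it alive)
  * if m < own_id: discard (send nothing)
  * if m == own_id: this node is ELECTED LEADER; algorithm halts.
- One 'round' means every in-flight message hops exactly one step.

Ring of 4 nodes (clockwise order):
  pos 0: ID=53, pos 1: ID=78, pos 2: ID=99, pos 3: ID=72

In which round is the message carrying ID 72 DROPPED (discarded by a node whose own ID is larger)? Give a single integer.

Answer: 2

Derivation:
Round 1: pos1(id78) recv 53: drop; pos2(id99) recv 78: drop; pos3(id72) recv 99: fwd; pos0(id53) recv 72: fwd
Round 2: pos0(id53) recv 99: fwd; pos1(id78) recv 72: drop
Round 3: pos1(id78) recv 99: fwd
Round 4: pos2(id99) recv 99: ELECTED
Message ID 72 originates at pos 3; dropped at pos 1 in round 2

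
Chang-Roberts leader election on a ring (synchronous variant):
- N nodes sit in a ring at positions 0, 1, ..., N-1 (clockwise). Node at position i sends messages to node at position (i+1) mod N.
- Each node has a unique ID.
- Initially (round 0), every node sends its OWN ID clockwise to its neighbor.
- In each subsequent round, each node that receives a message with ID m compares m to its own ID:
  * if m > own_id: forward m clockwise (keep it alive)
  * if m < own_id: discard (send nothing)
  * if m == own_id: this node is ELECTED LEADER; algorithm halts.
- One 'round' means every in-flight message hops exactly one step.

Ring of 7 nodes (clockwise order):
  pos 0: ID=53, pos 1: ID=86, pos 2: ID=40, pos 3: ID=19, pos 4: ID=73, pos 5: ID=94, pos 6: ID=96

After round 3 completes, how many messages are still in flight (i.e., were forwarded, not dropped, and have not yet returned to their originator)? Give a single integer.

Answer: 2

Derivation:
Round 1: pos1(id86) recv 53: drop; pos2(id40) recv 86: fwd; pos3(id19) recv 40: fwd; pos4(id73) recv 19: drop; pos5(id94) recv 73: drop; pos6(id96) recv 94: drop; pos0(id53) recv 96: fwd
Round 2: pos3(id19) recv 86: fwd; pos4(id73) recv 40: drop; pos1(id86) recv 96: fwd
Round 3: pos4(id73) recv 86: fwd; pos2(id40) recv 96: fwd
After round 3: 2 messages still in flight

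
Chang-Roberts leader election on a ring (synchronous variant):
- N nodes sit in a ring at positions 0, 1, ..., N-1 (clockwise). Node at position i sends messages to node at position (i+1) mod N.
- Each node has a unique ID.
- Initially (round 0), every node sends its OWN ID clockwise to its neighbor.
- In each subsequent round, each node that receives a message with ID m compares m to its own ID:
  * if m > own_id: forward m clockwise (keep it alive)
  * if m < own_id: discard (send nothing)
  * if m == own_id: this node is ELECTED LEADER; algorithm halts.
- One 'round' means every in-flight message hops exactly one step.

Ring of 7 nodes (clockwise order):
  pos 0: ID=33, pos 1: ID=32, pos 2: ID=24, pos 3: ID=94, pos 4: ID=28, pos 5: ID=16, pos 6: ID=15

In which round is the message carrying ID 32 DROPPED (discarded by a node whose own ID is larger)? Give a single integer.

Answer: 2

Derivation:
Round 1: pos1(id32) recv 33: fwd; pos2(id24) recv 32: fwd; pos3(id94) recv 24: drop; pos4(id28) recv 94: fwd; pos5(id16) recv 28: fwd; pos6(id15) recv 16: fwd; pos0(id33) recv 15: drop
Round 2: pos2(id24) recv 33: fwd; pos3(id94) recv 32: drop; pos5(id16) recv 94: fwd; pos6(id15) recv 28: fwd; pos0(id33) recv 16: drop
Round 3: pos3(id94) recv 33: drop; pos6(id15) recv 94: fwd; pos0(id33) recv 28: drop
Round 4: pos0(id33) recv 94: fwd
Round 5: pos1(id32) recv 94: fwd
Round 6: pos2(id24) recv 94: fwd
Round 7: pos3(id94) recv 94: ELECTED
Message ID 32 originates at pos 1; dropped at pos 3 in round 2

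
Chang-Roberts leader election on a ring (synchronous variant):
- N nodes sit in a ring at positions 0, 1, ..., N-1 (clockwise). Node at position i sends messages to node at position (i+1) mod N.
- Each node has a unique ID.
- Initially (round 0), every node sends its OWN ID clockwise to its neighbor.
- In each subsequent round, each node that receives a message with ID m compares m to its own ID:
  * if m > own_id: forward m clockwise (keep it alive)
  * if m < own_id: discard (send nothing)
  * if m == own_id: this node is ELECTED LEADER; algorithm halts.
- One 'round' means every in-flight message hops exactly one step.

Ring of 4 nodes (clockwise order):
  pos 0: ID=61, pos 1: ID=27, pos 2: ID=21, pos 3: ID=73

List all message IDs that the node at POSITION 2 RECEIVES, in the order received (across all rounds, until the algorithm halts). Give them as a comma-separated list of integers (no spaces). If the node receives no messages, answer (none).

Round 1: pos1(id27) recv 61: fwd; pos2(id21) recv 27: fwd; pos3(id73) recv 21: drop; pos0(id61) recv 73: fwd
Round 2: pos2(id21) recv 61: fwd; pos3(id73) recv 27: drop; pos1(id27) recv 73: fwd
Round 3: pos3(id73) recv 61: drop; pos2(id21) recv 73: fwd
Round 4: pos3(id73) recv 73: ELECTED

Answer: 27,61,73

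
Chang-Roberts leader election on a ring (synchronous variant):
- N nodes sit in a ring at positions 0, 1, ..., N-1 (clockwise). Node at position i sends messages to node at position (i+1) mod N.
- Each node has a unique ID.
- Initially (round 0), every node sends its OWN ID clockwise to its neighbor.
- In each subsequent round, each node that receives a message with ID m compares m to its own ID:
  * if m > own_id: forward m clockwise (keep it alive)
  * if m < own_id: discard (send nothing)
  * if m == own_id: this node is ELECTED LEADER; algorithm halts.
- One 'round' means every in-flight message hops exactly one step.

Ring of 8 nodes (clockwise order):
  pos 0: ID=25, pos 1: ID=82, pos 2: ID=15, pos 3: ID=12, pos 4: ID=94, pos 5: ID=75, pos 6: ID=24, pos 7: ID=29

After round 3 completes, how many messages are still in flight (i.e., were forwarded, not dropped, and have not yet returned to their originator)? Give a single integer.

Round 1: pos1(id82) recv 25: drop; pos2(id15) recv 82: fwd; pos3(id12) recv 15: fwd; pos4(id94) recv 12: drop; pos5(id75) recv 94: fwd; pos6(id24) recv 75: fwd; pos7(id29) recv 24: drop; pos0(id25) recv 29: fwd
Round 2: pos3(id12) recv 82: fwd; pos4(id94) recv 15: drop; pos6(id24) recv 94: fwd; pos7(id29) recv 75: fwd; pos1(id82) recv 29: drop
Round 3: pos4(id94) recv 82: drop; pos7(id29) recv 94: fwd; pos0(id25) recv 75: fwd
After round 3: 2 messages still in flight

Answer: 2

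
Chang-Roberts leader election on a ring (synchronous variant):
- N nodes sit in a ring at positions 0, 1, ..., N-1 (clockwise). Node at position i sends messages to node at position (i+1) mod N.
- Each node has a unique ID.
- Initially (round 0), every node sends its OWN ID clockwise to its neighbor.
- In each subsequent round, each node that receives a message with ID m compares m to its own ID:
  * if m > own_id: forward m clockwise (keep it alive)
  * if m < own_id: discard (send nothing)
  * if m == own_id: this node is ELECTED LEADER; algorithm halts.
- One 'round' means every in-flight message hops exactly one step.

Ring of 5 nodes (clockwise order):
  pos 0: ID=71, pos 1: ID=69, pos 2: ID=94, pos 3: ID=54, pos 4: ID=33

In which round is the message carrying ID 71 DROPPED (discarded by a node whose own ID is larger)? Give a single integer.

Answer: 2

Derivation:
Round 1: pos1(id69) recv 71: fwd; pos2(id94) recv 69: drop; pos3(id54) recv 94: fwd; pos4(id33) recv 54: fwd; pos0(id71) recv 33: drop
Round 2: pos2(id94) recv 71: drop; pos4(id33) recv 94: fwd; pos0(id71) recv 54: drop
Round 3: pos0(id71) recv 94: fwd
Round 4: pos1(id69) recv 94: fwd
Round 5: pos2(id94) recv 94: ELECTED
Message ID 71 originates at pos 0; dropped at pos 2 in round 2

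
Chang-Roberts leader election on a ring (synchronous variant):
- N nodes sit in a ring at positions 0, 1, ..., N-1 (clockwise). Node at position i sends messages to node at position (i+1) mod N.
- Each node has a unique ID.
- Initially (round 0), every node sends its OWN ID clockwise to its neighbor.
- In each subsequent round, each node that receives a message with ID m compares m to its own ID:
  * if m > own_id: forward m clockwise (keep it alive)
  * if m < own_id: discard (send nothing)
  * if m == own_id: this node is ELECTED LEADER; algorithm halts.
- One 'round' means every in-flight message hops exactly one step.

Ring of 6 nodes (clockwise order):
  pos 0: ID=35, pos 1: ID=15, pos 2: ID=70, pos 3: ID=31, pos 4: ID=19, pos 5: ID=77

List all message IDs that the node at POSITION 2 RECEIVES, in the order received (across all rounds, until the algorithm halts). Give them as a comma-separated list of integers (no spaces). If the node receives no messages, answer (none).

Round 1: pos1(id15) recv 35: fwd; pos2(id70) recv 15: drop; pos3(id31) recv 70: fwd; pos4(id19) recv 31: fwd; pos5(id77) recv 19: drop; pos0(id35) recv 77: fwd
Round 2: pos2(id70) recv 35: drop; pos4(id19) recv 70: fwd; pos5(id77) recv 31: drop; pos1(id15) recv 77: fwd
Round 3: pos5(id77) recv 70: drop; pos2(id70) recv 77: fwd
Round 4: pos3(id31) recv 77: fwd
Round 5: pos4(id19) recv 77: fwd
Round 6: pos5(id77) recv 77: ELECTED

Answer: 15,35,77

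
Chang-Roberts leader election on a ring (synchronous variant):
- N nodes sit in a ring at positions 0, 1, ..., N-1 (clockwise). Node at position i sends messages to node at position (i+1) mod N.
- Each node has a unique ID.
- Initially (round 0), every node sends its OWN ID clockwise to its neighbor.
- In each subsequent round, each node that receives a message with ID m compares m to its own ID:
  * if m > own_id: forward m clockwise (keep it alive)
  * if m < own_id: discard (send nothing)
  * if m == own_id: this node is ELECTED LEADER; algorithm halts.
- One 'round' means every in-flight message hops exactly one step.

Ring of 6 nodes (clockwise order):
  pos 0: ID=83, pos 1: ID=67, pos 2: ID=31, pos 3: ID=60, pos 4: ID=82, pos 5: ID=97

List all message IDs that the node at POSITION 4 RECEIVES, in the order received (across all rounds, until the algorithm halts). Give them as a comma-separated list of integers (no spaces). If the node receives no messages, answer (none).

Answer: 60,67,83,97

Derivation:
Round 1: pos1(id67) recv 83: fwd; pos2(id31) recv 67: fwd; pos3(id60) recv 31: drop; pos4(id82) recv 60: drop; pos5(id97) recv 82: drop; pos0(id83) recv 97: fwd
Round 2: pos2(id31) recv 83: fwd; pos3(id60) recv 67: fwd; pos1(id67) recv 97: fwd
Round 3: pos3(id60) recv 83: fwd; pos4(id82) recv 67: drop; pos2(id31) recv 97: fwd
Round 4: pos4(id82) recv 83: fwd; pos3(id60) recv 97: fwd
Round 5: pos5(id97) recv 83: drop; pos4(id82) recv 97: fwd
Round 6: pos5(id97) recv 97: ELECTED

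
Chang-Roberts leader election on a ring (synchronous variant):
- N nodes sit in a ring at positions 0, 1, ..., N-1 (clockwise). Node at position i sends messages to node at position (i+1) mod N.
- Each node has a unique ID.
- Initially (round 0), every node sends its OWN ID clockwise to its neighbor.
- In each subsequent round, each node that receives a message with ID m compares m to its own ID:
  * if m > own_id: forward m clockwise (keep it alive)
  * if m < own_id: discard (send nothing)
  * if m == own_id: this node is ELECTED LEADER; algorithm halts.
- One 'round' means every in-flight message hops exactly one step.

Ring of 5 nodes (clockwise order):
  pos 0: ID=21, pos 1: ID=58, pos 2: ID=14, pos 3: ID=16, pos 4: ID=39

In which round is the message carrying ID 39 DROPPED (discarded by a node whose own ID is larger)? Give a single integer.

Round 1: pos1(id58) recv 21: drop; pos2(id14) recv 58: fwd; pos3(id16) recv 14: drop; pos4(id39) recv 16: drop; pos0(id21) recv 39: fwd
Round 2: pos3(id16) recv 58: fwd; pos1(id58) recv 39: drop
Round 3: pos4(id39) recv 58: fwd
Round 4: pos0(id21) recv 58: fwd
Round 5: pos1(id58) recv 58: ELECTED
Message ID 39 originates at pos 4; dropped at pos 1 in round 2

Answer: 2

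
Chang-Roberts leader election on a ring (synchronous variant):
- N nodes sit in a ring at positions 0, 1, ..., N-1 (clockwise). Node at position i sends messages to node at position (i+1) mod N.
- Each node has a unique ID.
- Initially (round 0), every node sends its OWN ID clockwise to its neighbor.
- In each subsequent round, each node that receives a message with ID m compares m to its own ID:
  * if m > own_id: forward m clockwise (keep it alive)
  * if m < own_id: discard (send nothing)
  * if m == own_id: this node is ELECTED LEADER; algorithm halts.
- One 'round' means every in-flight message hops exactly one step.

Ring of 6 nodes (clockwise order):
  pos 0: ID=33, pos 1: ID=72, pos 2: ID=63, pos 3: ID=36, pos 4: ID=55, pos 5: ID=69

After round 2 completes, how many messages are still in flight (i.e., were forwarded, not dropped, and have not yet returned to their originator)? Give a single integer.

Round 1: pos1(id72) recv 33: drop; pos2(id63) recv 72: fwd; pos3(id36) recv 63: fwd; pos4(id55) recv 36: drop; pos5(id69) recv 55: drop; pos0(id33) recv 69: fwd
Round 2: pos3(id36) recv 72: fwd; pos4(id55) recv 63: fwd; pos1(id72) recv 69: drop
After round 2: 2 messages still in flight

Answer: 2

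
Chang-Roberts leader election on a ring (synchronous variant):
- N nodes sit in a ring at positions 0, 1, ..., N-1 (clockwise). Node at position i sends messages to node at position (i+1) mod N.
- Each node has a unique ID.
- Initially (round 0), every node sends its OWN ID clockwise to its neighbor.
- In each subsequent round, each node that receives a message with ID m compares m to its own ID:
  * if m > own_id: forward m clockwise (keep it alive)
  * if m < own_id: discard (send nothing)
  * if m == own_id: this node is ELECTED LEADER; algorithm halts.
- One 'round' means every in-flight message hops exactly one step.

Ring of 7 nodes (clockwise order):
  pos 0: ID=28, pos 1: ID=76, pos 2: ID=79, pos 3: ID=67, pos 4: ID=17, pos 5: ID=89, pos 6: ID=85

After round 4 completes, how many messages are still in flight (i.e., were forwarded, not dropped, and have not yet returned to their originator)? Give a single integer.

Answer: 2

Derivation:
Round 1: pos1(id76) recv 28: drop; pos2(id79) recv 76: drop; pos3(id67) recv 79: fwd; pos4(id17) recv 67: fwd; pos5(id89) recv 17: drop; pos6(id85) recv 89: fwd; pos0(id28) recv 85: fwd
Round 2: pos4(id17) recv 79: fwd; pos5(id89) recv 67: drop; pos0(id28) recv 89: fwd; pos1(id76) recv 85: fwd
Round 3: pos5(id89) recv 79: drop; pos1(id76) recv 89: fwd; pos2(id79) recv 85: fwd
Round 4: pos2(id79) recv 89: fwd; pos3(id67) recv 85: fwd
After round 4: 2 messages still in flight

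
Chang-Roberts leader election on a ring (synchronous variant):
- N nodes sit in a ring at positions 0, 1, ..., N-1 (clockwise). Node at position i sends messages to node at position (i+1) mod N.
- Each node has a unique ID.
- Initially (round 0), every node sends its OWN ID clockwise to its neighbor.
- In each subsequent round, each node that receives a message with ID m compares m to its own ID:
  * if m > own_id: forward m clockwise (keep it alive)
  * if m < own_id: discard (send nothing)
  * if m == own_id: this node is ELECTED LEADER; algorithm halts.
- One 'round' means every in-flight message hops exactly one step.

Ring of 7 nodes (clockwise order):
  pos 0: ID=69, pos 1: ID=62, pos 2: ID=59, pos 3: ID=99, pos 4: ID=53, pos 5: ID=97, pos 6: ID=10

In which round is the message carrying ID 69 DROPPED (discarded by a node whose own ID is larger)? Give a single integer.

Round 1: pos1(id62) recv 69: fwd; pos2(id59) recv 62: fwd; pos3(id99) recv 59: drop; pos4(id53) recv 99: fwd; pos5(id97) recv 53: drop; pos6(id10) recv 97: fwd; pos0(id69) recv 10: drop
Round 2: pos2(id59) recv 69: fwd; pos3(id99) recv 62: drop; pos5(id97) recv 99: fwd; pos0(id69) recv 97: fwd
Round 3: pos3(id99) recv 69: drop; pos6(id10) recv 99: fwd; pos1(id62) recv 97: fwd
Round 4: pos0(id69) recv 99: fwd; pos2(id59) recv 97: fwd
Round 5: pos1(id62) recv 99: fwd; pos3(id99) recv 97: drop
Round 6: pos2(id59) recv 99: fwd
Round 7: pos3(id99) recv 99: ELECTED
Message ID 69 originates at pos 0; dropped at pos 3 in round 3

Answer: 3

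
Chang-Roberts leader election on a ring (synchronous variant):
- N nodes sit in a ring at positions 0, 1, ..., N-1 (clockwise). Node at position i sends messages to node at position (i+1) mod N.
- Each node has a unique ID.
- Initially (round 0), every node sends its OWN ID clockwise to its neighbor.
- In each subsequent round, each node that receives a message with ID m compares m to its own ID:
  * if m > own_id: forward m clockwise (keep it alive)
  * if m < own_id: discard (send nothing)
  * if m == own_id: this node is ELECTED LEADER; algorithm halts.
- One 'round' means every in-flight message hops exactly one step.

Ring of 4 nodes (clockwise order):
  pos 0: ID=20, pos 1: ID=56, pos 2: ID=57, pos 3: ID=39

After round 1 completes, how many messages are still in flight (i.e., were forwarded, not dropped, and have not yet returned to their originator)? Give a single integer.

Round 1: pos1(id56) recv 20: drop; pos2(id57) recv 56: drop; pos3(id39) recv 57: fwd; pos0(id20) recv 39: fwd
After round 1: 2 messages still in flight

Answer: 2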